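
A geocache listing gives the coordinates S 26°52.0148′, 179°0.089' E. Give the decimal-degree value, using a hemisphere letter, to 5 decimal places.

26.86691° S, 179.00148° E

φ: 26 + 52.0148/60 = 26.866913
Lon: 179 + 0.089/60 = 179.001483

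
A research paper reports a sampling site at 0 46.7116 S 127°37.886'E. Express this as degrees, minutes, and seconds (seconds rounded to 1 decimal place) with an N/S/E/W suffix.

0°46′42.7″ S, 127°37′53.2″ E

φ: fractional minutes 0.71160 × 60 = 42.696″
Longitude: 37.88600′ → 37′ and 0.88600 × 60 = 53.160″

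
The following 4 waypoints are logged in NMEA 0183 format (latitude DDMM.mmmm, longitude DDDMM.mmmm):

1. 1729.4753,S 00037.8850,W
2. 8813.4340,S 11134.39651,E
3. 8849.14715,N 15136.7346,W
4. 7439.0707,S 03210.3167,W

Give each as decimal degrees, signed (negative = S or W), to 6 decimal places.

1. -17.491255, -0.631417
2. -88.223900, 111.573275
3. 88.819119, -151.612243
4. -74.651178, -32.171945

Point 1:
  Latitude: degrees = first 2 digits = 17, minutes = 29.4753; 17 + 29.4753/60 = 17.4912550
  S ⇒ negate
  λ: split at 3 digits → 000° and 37.885′; 0 + 37.885/60 = 0.6314167
  W ⇒ negate
Point 2:
  Lat: degrees = first 2 digits = 88, minutes = 13.434; 88 + 13.434/60 = 88.2239000
  hemisphere S, so the sign is −
  Lon: degrees = first 3 digits = 111, minutes = 34.39651; 111 + 34.39651/60 = 111.5732752
  E → positive
Point 3:
  φ: split at 2 digits → 88° and 49.14715′; 88 + 49.14715/60 = 88.8191192
  N → positive
  Lon: split at 3 digits → 151° and 36.7346′; 151 + 36.7346/60 = 151.6122433
  hemisphere W, so the sign is −
Point 4:
  Latitude: split at 2 digits → 74° and 39.0707′; 74 + 39.0707/60 = 74.6511783
  hemisphere S, so the sign is −
  Longitude: split at 3 digits → 032° and 10.3167′; 32 + 10.3167/60 = 32.1719450
  W → negative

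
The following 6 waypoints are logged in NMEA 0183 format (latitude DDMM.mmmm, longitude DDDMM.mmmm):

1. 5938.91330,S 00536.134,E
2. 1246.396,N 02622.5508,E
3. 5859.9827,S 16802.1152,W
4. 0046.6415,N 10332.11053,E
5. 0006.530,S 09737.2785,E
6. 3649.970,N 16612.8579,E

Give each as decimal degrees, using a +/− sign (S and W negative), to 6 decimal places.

Point 1:
  Latitude: split at 2 digits → 59° and 38.9133′; 59 + 38.9133/60 = 59.6485550
  hemisphere S, so the sign is −
  λ: split at 3 digits → 005° and 36.134′; 5 + 36.134/60 = 5.6022333
  E ⇒ keep positive
Point 2:
  φ: degrees = first 2 digits = 12, minutes = 46.396; 12 + 46.396/60 = 12.7732667
  N → positive
  λ: degrees = first 3 digits = 26, minutes = 22.5508; 26 + 22.5508/60 = 26.3758467
  E ⇒ keep positive
Point 3:
  Lat: split at 2 digits → 58° and 59.9827′; 58 + 59.9827/60 = 58.9997117
  S ⇒ negate
  Longitude: split at 3 digits → 168° and 2.1152′; 168 + 2.1152/60 = 168.0352533
  hemisphere W, so the sign is −
Point 4:
  φ: split at 2 digits → 00° and 46.6415′; 0 + 46.6415/60 = 0.7773583
  N → positive
  λ: degrees = first 3 digits = 103, minutes = 32.11053; 103 + 32.11053/60 = 103.5351755
  E → positive
Point 5:
  Latitude: split at 2 digits → 00° and 6.53′; 0 + 6.53/60 = 0.1088333
  hemisphere S, so the sign is −
  Longitude: degrees = first 3 digits = 97, minutes = 37.2785; 97 + 37.2785/60 = 97.6213083
  E ⇒ keep positive
Point 6:
  Latitude: split at 2 digits → 36° and 49.97′; 36 + 49.97/60 = 36.8328333
  N → positive
  λ: split at 3 digits → 166° and 12.8579′; 166 + 12.8579/60 = 166.2142983
  E ⇒ keep positive

1. -59.648555, 5.602233
2. 12.773267, 26.375847
3. -58.999712, -168.035253
4. 0.777358, 103.535176
5. -0.108833, 97.621308
6. 36.832833, 166.214298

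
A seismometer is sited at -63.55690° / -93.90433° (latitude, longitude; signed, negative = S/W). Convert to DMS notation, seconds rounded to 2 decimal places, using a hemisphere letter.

63°33′24.84″ S, 93°54′15.59″ W

Latitude is negative → S; |value| = 63.556900
Latitude: 0.556900 × 60 = 33.41400′ → 33′, remainder × 60 = 24.8400″
Longitude is negative → W; |value| = 93.904330
λ: 0.904330 × 60 = 54.25980′ → 54′, remainder × 60 = 15.5880″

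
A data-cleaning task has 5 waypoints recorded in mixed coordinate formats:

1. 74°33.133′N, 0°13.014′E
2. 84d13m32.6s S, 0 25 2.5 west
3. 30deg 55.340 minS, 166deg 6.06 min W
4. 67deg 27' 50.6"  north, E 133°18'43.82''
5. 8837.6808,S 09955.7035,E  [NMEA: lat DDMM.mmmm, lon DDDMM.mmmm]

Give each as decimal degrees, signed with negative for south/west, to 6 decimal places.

1. 74.552217, 0.216900
2. -84.225722, -0.417361
3. -30.922333, -166.101000
4. 67.464056, 133.312172
5. -88.628013, 99.928392

Point 1:
  Lat: 33.133′ = 0.552217°; total 74.5522167
  N → positive
  Longitude: 13.014′ = 0.216900°; total 0.2169000
  E ⇒ keep positive
Point 2:
  Latitude: 84° + 13/60 + 32.6/3600 = 84 + 0.216667 + 0.009056 = 84.2257222
  hemisphere S, so the sign is −
  Lon: 25′ + 2.5″ = 25.04167′; 0 + 25.04167/60 = 0.4173611
  W → negative
Point 3:
  Lat: 30 + 55.34/60 = 30.9223333
  S ⇒ negate
  Longitude: 166 + 6.06/60 = 166.1010000
  hemisphere W, so the sign is −
Point 4:
  Latitude: 67 + 27/60 + 50.6/3600 = 67.4640556
  N ⇒ keep positive
  Lon: 133 + 18/60 + 43.82/3600 = 133.3121722
  E ⇒ keep positive
Point 5:
  φ: split at 2 digits → 88° and 37.6808′; 88 + 37.6808/60 = 88.6280133
  S ⇒ negate
  Lon: degrees = first 3 digits = 99, minutes = 55.7035; 99 + 55.7035/60 = 99.9283917
  E → positive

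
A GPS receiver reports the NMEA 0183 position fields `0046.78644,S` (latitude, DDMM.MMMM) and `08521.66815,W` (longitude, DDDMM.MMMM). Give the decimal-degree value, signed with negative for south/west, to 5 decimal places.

-0.77977, -85.36114

Latitude: degrees = first 2 digits = 0, minutes = 46.78644; 0 + 46.78644/60 = 0.779774
hemisphere S, so the sign is −
Lon: split at 3 digits → 085° and 21.66815′; 85 + 21.66815/60 = 85.361136
W → negative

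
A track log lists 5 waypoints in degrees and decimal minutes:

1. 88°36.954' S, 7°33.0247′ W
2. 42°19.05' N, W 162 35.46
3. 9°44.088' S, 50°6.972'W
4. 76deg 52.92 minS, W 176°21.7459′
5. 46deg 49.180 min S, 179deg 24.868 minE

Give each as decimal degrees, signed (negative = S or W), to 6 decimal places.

Point 1:
  φ: 36.954′ = 0.615900°; total 88.6159000
  hemisphere S, so the sign is −
  Longitude: 33.0247′ = 0.550412°; total 7.5504117
  hemisphere W, so the sign is −
Point 2:
  Latitude: 19.05′ = 0.317500°; total 42.3175000
  N ⇒ keep positive
  Lon: 35.46′ = 0.591000°; total 162.5910000
  W ⇒ negate
Point 3:
  φ: 44.088′ = 0.734800°; total 9.7348000
  hemisphere S, so the sign is −
  Lon: 50 + 6.972/60 = 50.1162000
  hemisphere W, so the sign is −
Point 4:
  φ: 52.92′ = 0.882000°; total 76.8820000
  S ⇒ negate
  λ: 176 + 21.7459/60 = 176.3624317
  hemisphere W, so the sign is −
Point 5:
  Latitude: 46 + 49.18/60 = 46.8196667
  S ⇒ negate
  λ: 24.868′ = 0.414467°; total 179.4144667
  E → positive

1. -88.615900, -7.550412
2. 42.317500, -162.591000
3. -9.734800, -50.116200
4. -76.882000, -176.362432
5. -46.819667, 179.414467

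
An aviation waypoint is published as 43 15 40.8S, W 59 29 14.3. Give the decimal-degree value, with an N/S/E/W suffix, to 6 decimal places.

43.261333° S, 59.487306° W

φ: 15′ + 40.8″ = 15.68000′; 43 + 15.68000/60 = 43.2613333
λ: 59° + 29/60 + 14.3/3600 = 59 + 0.483333 + 0.003972 = 59.4873056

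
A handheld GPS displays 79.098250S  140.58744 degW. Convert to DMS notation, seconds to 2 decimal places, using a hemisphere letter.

79°05′53.70″ S, 140°35′14.78″ W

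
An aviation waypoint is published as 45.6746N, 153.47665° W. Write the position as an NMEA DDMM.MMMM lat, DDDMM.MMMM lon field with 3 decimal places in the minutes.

Lat: fractional part 0.674600 → 40.47600 minutes
Longitude: fractional part 0.476650 → 28.59900 minutes

4540.476,N / 15328.599,W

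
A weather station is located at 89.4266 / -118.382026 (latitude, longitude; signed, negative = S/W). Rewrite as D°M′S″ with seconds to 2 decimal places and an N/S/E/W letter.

Latitude: whole degrees 89; 25.59600′ → 25′ and 35.7600″
Longitude is negative → W; |value| = 118.382026
Longitude: 0.382026 × 60 = 22.92156′ → 22′, remainder × 60 = 55.2936″

89°25′35.76″ N, 118°22′55.29″ W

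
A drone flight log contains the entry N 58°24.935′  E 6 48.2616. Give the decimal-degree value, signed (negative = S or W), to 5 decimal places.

Lat: 58 + 24.935/60 = 58.415583
N → positive
λ: 48.2616′ = 0.804360°; total 6.804360
E ⇒ keep positive

58.41558, 6.80436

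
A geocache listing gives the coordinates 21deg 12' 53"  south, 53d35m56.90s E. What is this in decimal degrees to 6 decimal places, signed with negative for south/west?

-21.214722, 53.599139

Latitude: 12′ + 53″ = 12.88333′; 21 + 12.88333/60 = 21.2147222
hemisphere S, so the sign is −
Longitude: 53 + 35/60 + 56.9/3600 = 53.5991389
E → positive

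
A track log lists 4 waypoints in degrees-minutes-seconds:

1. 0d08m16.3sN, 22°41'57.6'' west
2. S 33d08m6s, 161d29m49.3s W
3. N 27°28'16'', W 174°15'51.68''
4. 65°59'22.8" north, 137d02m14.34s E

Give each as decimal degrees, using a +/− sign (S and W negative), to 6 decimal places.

1. 0.137861, -22.699333
2. -33.135000, -161.497028
3. 27.471111, -174.264356
4. 65.989667, 137.037317

Point 1:
  Latitude: 0 + 8/60 + 16.3/3600 = 0.1378611
  N ⇒ keep positive
  λ: 41′ + 57.6″ = 41.96000′; 22 + 41.96000/60 = 22.6993333
  hemisphere W, so the sign is −
Point 2:
  Latitude: 8′ + 6″ = 8.10000′; 33 + 8.10000/60 = 33.1350000
  S → negative
  Lon: 161 + 29/60 + 49.3/3600 = 161.4970278
  W ⇒ negate
Point 3:
  Latitude: 27° + 28/60 + 16/3600 = 27 + 0.466667 + 0.004444 = 27.4711111
  N → positive
  Longitude: 15′ + 51.68″ = 15.86133′; 174 + 15.86133/60 = 174.2643556
  W ⇒ negate
Point 4:
  Lat: 59′ + 22.8″ = 59.38000′; 65 + 59.38000/60 = 65.9896667
  N → positive
  Lon: 2′ + 14.34″ = 2.23900′; 137 + 2.23900/60 = 137.0373167
  E ⇒ keep positive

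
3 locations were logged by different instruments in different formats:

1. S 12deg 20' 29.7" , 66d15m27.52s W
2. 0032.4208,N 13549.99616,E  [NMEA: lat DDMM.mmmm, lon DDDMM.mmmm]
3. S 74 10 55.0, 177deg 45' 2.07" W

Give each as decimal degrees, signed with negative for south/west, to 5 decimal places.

1. -12.34158, -66.25764
2. 0.54035, 135.83327
3. -74.18194, -177.75058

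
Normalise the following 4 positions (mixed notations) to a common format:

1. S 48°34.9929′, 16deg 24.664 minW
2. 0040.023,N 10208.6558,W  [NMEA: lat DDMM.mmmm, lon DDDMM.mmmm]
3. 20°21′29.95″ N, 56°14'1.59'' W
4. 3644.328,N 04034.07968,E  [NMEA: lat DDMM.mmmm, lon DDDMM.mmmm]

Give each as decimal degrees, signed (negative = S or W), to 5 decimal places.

Point 1:
  Lat: 48 + 34.9929/60 = 48.583215
  hemisphere S, so the sign is −
  Longitude: 24.664′ = 0.411067°; total 16.411067
  W ⇒ negate
Point 2:
  φ: split at 2 digits → 00° and 40.023′; 0 + 40.023/60 = 0.667050
  N ⇒ keep positive
  Longitude: split at 3 digits → 102° and 8.6558′; 102 + 8.6558/60 = 102.144263
  W → negative
Point 3:
  φ: 20 + 21/60 + 29.95/3600 = 20.358319
  N ⇒ keep positive
  λ: 56° + 14/60 + 1.59/3600 = 56 + 0.233333 + 0.000442 = 56.233775
  hemisphere W, so the sign is −
Point 4:
  Lat: split at 2 digits → 36° and 44.328′; 36 + 44.328/60 = 36.738800
  N ⇒ keep positive
  Lon: degrees = first 3 digits = 40, minutes = 34.07968; 40 + 34.07968/60 = 40.567995
  E ⇒ keep positive

1. -48.58322, -16.41107
2. 0.66705, -102.14426
3. 20.35832, -56.23378
4. 36.73880, 40.56799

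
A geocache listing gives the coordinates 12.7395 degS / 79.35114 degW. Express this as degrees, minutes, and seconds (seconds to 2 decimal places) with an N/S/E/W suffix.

12°44′22.20″ S, 79°21′4.10″ W

φ: 0.739500 × 60 = 44.37000′ → 44′, remainder × 60 = 22.2000″
Longitude: 0.351140 × 60 = 21.06840′ → 21′, remainder × 60 = 4.1040″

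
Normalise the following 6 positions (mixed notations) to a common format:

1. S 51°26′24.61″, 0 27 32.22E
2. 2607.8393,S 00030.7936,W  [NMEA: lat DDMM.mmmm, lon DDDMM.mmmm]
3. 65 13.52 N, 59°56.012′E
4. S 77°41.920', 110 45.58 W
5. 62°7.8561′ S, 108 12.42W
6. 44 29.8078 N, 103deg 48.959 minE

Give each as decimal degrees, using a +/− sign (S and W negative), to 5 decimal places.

1. -51.44017, 0.45895
2. -26.13066, -0.51323
3. 65.22533, 59.93353
4. -77.69867, -110.75967
5. -62.13094, -108.20700
6. 44.49680, 103.81598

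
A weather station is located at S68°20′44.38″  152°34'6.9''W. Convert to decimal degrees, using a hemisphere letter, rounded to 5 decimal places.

φ: 68° + 20/60 + 44.38/3600 = 68 + 0.333333 + 0.012328 = 68.345661
Longitude: 152° + 34/60 + 6.9/3600 = 152 + 0.566667 + 0.001917 = 152.568583

68.34566° S, 152.56858° W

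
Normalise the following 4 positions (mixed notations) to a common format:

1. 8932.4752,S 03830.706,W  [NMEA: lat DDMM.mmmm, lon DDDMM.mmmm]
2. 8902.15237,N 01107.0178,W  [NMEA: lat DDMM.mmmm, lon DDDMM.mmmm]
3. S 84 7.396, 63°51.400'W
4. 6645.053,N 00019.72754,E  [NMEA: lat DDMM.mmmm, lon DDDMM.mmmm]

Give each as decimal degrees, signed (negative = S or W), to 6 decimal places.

1. -89.541253, -38.511767
2. 89.035873, -11.116963
3. -84.123267, -63.856667
4. 66.750883, 0.328792

Point 1:
  φ: degrees = first 2 digits = 89, minutes = 32.4752; 89 + 32.4752/60 = 89.5412533
  hemisphere S, so the sign is −
  Longitude: degrees = first 3 digits = 38, minutes = 30.706; 38 + 30.706/60 = 38.5117667
  W → negative
Point 2:
  Lat: degrees = first 2 digits = 89, minutes = 2.15237; 89 + 2.15237/60 = 89.0358728
  N → positive
  Longitude: degrees = first 3 digits = 11, minutes = 7.0178; 11 + 7.0178/60 = 11.1169633
  W ⇒ negate
Point 3:
  φ: 84 + 7.396/60 = 84.1232667
  hemisphere S, so the sign is −
  Longitude: 51.4′ = 0.856667°; total 63.8566667
  W ⇒ negate
Point 4:
  Latitude: degrees = first 2 digits = 66, minutes = 45.053; 66 + 45.053/60 = 66.7508833
  N → positive
  λ: split at 3 digits → 000° and 19.72754′; 0 + 19.72754/60 = 0.3287923
  E ⇒ keep positive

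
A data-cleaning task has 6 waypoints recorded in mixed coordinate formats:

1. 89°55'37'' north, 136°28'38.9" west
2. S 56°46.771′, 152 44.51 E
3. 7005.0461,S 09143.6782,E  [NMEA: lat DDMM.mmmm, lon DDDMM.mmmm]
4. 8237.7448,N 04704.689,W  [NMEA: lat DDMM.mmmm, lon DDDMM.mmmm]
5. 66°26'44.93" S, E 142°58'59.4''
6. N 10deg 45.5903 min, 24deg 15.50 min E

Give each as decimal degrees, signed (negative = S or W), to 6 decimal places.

Point 1:
  φ: 89 + 55/60 + 37/3600 = 89.9269444
  N ⇒ keep positive
  λ: 136° + 28/60 + 38.9/3600 = 136 + 0.466667 + 0.010806 = 136.4774722
  W → negative
Point 2:
  Lat: 46.771′ = 0.779517°; total 56.7795167
  S → negative
  λ: 152 + 44.51/60 = 152.7418333
  E → positive
Point 3:
  φ: split at 2 digits → 70° and 5.0461′; 70 + 5.0461/60 = 70.0841017
  hemisphere S, so the sign is −
  Longitude: split at 3 digits → 091° and 43.6782′; 91 + 43.6782/60 = 91.7279700
  E ⇒ keep positive
Point 4:
  Latitude: degrees = first 2 digits = 82, minutes = 37.7448; 82 + 37.7448/60 = 82.6290800
  N ⇒ keep positive
  λ: degrees = first 3 digits = 47, minutes = 4.689; 47 + 4.689/60 = 47.0781500
  W → negative
Point 5:
  φ: 66 + 26/60 + 44.93/3600 = 66.4458139
  S ⇒ negate
  λ: 142 + 58/60 + 59.4/3600 = 142.9831667
  E ⇒ keep positive
Point 6:
  Lat: 10 + 45.5903/60 = 10.7598383
  N → positive
  λ: 15.5′ = 0.258333°; total 24.2583333
  E → positive

1. 89.926944, -136.477472
2. -56.779517, 152.741833
3. -70.084102, 91.727970
4. 82.629080, -47.078150
5. -66.445814, 142.983167
6. 10.759838, 24.258333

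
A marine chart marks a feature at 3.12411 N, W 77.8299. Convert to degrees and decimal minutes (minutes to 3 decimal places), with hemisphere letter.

φ: fractional part 0.124110 → 7.44660 minutes
λ: minutes = (77.829900 − 77) × 60 = 49.79400

3° 7.447′ N, 77° 49.794′ W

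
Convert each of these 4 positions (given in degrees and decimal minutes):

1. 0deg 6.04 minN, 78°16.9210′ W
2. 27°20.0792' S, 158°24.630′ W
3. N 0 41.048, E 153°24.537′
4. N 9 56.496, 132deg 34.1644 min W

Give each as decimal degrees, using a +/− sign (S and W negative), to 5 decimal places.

1. 0.10067, -78.28202
2. -27.33465, -158.41050
3. 0.68413, 153.40895
4. 9.94160, -132.56941

Point 1:
  Lat: 0 + 6.04/60 = 0.100667
  N ⇒ keep positive
  Longitude: 78 + 16.921/60 = 78.282017
  W → negative
Point 2:
  φ: 27 + 20.0792/60 = 27.334653
  hemisphere S, so the sign is −
  Lon: 24.63′ = 0.410500°; total 158.410500
  W → negative
Point 3:
  φ: 0 + 41.048/60 = 0.684133
  N ⇒ keep positive
  λ: 153 + 24.537/60 = 153.408950
  E → positive
Point 4:
  φ: 56.496′ = 0.941600°; total 9.941600
  N → positive
  Longitude: 132 + 34.1644/60 = 132.569407
  hemisphere W, so the sign is −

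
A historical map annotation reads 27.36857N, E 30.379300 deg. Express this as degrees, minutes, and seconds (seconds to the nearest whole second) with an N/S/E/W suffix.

27°22′7″ N, 30°22′45″ E

Latitude: 0.368570° → 22.11420′; 0.11420 × 60 = 6.85″
Longitude: 0.379300 × 60 = 22.75800′ → 22′, remainder × 60 = 45.48″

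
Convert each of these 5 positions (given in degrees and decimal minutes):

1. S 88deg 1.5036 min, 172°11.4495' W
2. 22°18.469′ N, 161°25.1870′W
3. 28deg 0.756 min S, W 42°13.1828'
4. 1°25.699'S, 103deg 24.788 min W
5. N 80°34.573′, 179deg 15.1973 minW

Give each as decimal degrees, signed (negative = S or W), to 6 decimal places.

Point 1:
  φ: 88 + 1.5036/60 = 88.0250600
  hemisphere S, so the sign is −
  Lon: 172 + 11.4495/60 = 172.1908250
  W → negative
Point 2:
  Lat: 18.469′ = 0.307817°; total 22.3078167
  N → positive
  λ: 25.187′ = 0.419783°; total 161.4197833
  W ⇒ negate
Point 3:
  φ: 28 + 0.756/60 = 28.0126000
  hemisphere S, so the sign is −
  Lon: 13.1828′ = 0.219713°; total 42.2197133
  W ⇒ negate
Point 4:
  Latitude: 25.699′ = 0.428317°; total 1.4283167
  S ⇒ negate
  λ: 24.788′ = 0.413133°; total 103.4131333
  W → negative
Point 5:
  Lat: 80 + 34.573/60 = 80.5762167
  N ⇒ keep positive
  Longitude: 179 + 15.1973/60 = 179.2532883
  W → negative

1. -88.025060, -172.190825
2. 22.307817, -161.419783
3. -28.012600, -42.219713
4. -1.428317, -103.413133
5. 80.576217, -179.253288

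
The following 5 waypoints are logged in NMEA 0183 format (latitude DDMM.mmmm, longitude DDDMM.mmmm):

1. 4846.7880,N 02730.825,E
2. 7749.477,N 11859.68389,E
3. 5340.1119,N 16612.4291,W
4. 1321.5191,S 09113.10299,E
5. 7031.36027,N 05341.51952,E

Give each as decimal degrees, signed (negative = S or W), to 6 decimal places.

Point 1:
  Lat: split at 2 digits → 48° and 46.788′; 48 + 46.788/60 = 48.7798000
  N ⇒ keep positive
  λ: split at 3 digits → 027° and 30.825′; 27 + 30.825/60 = 27.5137500
  E → positive
Point 2:
  Latitude: split at 2 digits → 77° and 49.477′; 77 + 49.477/60 = 77.8246167
  N → positive
  Lon: split at 3 digits → 118° and 59.68389′; 118 + 59.68389/60 = 118.9947315
  E ⇒ keep positive
Point 3:
  Lat: split at 2 digits → 53° and 40.1119′; 53 + 40.1119/60 = 53.6685317
  N ⇒ keep positive
  λ: split at 3 digits → 166° and 12.4291′; 166 + 12.4291/60 = 166.2071517
  hemisphere W, so the sign is −
Point 4:
  φ: degrees = first 2 digits = 13, minutes = 21.5191; 13 + 21.5191/60 = 13.3586517
  S → negative
  λ: split at 3 digits → 091° and 13.10299′; 91 + 13.10299/60 = 91.2183832
  E → positive
Point 5:
  φ: split at 2 digits → 70° and 31.36027′; 70 + 31.36027/60 = 70.5226712
  N → positive
  Longitude: split at 3 digits → 053° and 41.51952′; 53 + 41.51952/60 = 53.6919920
  E ⇒ keep positive

1. 48.779800, 27.513750
2. 77.824617, 118.994732
3. 53.668532, -166.207152
4. -13.358652, 91.218383
5. 70.522671, 53.691992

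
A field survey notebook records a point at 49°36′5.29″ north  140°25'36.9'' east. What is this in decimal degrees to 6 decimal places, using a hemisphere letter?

49.601469° N, 140.426917° E

Lat: 49° + 36/60 + 5.29/3600 = 49 + 0.600000 + 0.001469 = 49.6014694
λ: 140 + 25/60 + 36.9/3600 = 140.4269167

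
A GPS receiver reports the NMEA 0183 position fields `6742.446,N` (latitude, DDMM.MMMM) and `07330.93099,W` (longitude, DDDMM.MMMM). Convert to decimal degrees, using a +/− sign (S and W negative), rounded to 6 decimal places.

Lat: split at 2 digits → 67° and 42.446′; 67 + 42.446/60 = 67.7074333
N → positive
λ: degrees = first 3 digits = 73, minutes = 30.93099; 73 + 30.93099/60 = 73.5155165
W → negative

67.707433, -73.515517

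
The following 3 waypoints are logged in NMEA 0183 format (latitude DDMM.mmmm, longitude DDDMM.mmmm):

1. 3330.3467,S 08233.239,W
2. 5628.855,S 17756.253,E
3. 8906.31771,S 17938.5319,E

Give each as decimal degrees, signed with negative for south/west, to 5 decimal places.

1. -33.50578, -82.55398
2. -56.48092, 177.93755
3. -89.10530, 179.64220

Point 1:
  Latitude: split at 2 digits → 33° and 30.3467′; 33 + 30.3467/60 = 33.505778
  S → negative
  λ: split at 3 digits → 082° and 33.239′; 82 + 33.239/60 = 82.553983
  W → negative
Point 2:
  Latitude: split at 2 digits → 56° and 28.855′; 56 + 28.855/60 = 56.480917
  S ⇒ negate
  Lon: degrees = first 3 digits = 177, minutes = 56.253; 177 + 56.253/60 = 177.937550
  E ⇒ keep positive
Point 3:
  Lat: split at 2 digits → 89° and 6.31771′; 89 + 6.31771/60 = 89.105295
  hemisphere S, so the sign is −
  λ: split at 3 digits → 179° and 38.5319′; 179 + 38.5319/60 = 179.642198
  E → positive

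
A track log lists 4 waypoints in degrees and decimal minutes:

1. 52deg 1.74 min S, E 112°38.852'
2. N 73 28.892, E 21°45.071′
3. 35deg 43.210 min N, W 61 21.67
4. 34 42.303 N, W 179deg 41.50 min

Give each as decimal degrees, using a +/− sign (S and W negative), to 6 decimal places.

Point 1:
  Latitude: 52 + 1.74/60 = 52.0290000
  S → negative
  Longitude: 112 + 38.852/60 = 112.6475333
  E → positive
Point 2:
  Lat: 73 + 28.892/60 = 73.4815333
  N ⇒ keep positive
  λ: 45.071′ = 0.751183°; total 21.7511833
  E → positive
Point 3:
  Latitude: 35 + 43.21/60 = 35.7201667
  N ⇒ keep positive
  λ: 21.67′ = 0.361167°; total 61.3611667
  W ⇒ negate
Point 4:
  φ: 42.303′ = 0.705050°; total 34.7050500
  N → positive
  λ: 41.5′ = 0.691667°; total 179.6916667
  hemisphere W, so the sign is −

1. -52.029000, 112.647533
2. 73.481533, 21.751183
3. 35.720167, -61.361167
4. 34.705050, -179.691667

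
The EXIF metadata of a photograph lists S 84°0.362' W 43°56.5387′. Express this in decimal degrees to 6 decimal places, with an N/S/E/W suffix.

Latitude: 0.362′ = 0.006033°; total 84.0060333
Lon: 56.5387′ = 0.942312°; total 43.9423117

84.006033° S, 43.942312° W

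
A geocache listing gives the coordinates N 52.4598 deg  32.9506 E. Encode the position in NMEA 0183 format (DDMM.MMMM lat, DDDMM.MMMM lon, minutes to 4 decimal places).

5227.5880,N / 03257.0360,E

φ: 52° + 0.459800 × 60 = 52° 27.588000′
λ: minutes = (32.950600 − 32) × 60 = 57.036000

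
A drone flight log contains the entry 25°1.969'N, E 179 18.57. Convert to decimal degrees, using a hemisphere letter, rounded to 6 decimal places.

φ: 25 + 1.969/60 = 25.0328167
Longitude: 18.57′ = 0.309500°; total 179.3095000

25.032817° N, 179.309500° E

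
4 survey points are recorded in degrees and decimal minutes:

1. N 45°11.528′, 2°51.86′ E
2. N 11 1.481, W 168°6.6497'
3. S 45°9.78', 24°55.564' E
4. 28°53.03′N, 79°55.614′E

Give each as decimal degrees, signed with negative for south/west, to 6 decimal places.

Point 1:
  Lat: 45 + 11.528/60 = 45.1921333
  N → positive
  Longitude: 2 + 51.86/60 = 2.8643333
  E ⇒ keep positive
Point 2:
  Lat: 1.481′ = 0.024683°; total 11.0246833
  N → positive
  Lon: 6.6497′ = 0.110828°; total 168.1108283
  hemisphere W, so the sign is −
Point 3:
  φ: 9.78′ = 0.163000°; total 45.1630000
  hemisphere S, so the sign is −
  Longitude: 24 + 55.564/60 = 24.9260667
  E ⇒ keep positive
Point 4:
  φ: 28 + 53.03/60 = 28.8838333
  N → positive
  Longitude: 55.614′ = 0.926900°; total 79.9269000
  E → positive

1. 45.192133, 2.864333
2. 11.024683, -168.110828
3. -45.163000, 24.926067
4. 28.883833, 79.926900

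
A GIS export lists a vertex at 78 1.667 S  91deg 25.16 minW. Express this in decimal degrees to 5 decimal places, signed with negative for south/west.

-78.02778, -91.41933

Lat: 78 + 1.667/60 = 78.027783
hemisphere S, so the sign is −
Longitude: 91 + 25.16/60 = 91.419333
W ⇒ negate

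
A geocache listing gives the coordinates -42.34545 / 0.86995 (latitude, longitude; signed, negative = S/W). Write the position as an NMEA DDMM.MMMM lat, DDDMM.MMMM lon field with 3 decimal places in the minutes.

Latitude is negative → S; |value| = 42.345450
Latitude: 42° + 0.345450 × 60 = 42° 20.72700′
Longitude: 0° + 0.869950 × 60 = 0° 52.19700′

4220.727,S / 00052.197,E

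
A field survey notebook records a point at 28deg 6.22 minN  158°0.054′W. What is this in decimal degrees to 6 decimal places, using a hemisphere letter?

28.103667° N, 158.000900° W

φ: 6.22′ = 0.103667°; total 28.1036667
λ: 0.054′ = 0.000900°; total 158.0009000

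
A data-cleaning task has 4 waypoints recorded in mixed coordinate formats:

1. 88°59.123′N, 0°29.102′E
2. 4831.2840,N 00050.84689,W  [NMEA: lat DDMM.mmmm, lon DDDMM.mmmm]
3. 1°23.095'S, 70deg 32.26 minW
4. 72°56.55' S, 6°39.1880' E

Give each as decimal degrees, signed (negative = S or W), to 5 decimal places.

1. 88.98538, 0.48503
2. 48.52140, -0.84745
3. -1.38492, -70.53767
4. -72.94250, 6.65313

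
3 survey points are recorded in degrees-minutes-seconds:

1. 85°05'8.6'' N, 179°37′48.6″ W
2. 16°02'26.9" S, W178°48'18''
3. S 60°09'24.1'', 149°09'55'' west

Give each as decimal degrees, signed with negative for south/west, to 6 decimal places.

Point 1:
  Latitude: 5′ + 8.6″ = 5.14333′; 85 + 5.14333/60 = 85.0857222
  N ⇒ keep positive
  Longitude: 179 + 37/60 + 48.6/3600 = 179.6301667
  hemisphere W, so the sign is −
Point 2:
  Lat: 2′ + 26.9″ = 2.44833′; 16 + 2.44833/60 = 16.0408056
  S → negative
  λ: 178 + 48/60 + 18/3600 = 178.8050000
  W → negative
Point 3:
  Lat: 60 + 9/60 + 24.1/3600 = 60.1566944
  S ⇒ negate
  Lon: 9′ + 55″ = 9.91667′; 149 + 9.91667/60 = 149.1652778
  W ⇒ negate

1. 85.085722, -179.630167
2. -16.040806, -178.805000
3. -60.156694, -149.165278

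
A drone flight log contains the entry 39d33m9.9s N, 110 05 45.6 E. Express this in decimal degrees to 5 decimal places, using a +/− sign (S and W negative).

39.55275, 110.09600

φ: 39° + 33/60 + 9.9/3600 = 39 + 0.550000 + 0.002750 = 39.552750
N → positive
Longitude: 110° + 5/60 + 45.6/3600 = 110 + 0.083333 + 0.012667 = 110.096000
E ⇒ keep positive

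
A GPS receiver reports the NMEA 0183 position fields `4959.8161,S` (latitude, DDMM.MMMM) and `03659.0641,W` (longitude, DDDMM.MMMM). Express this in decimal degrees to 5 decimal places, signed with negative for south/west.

-49.99694, -36.98440

φ: split at 2 digits → 49° and 59.8161′; 49 + 59.8161/60 = 49.996935
S ⇒ negate
Lon: degrees = first 3 digits = 36, minutes = 59.0641; 36 + 59.0641/60 = 36.984402
W → negative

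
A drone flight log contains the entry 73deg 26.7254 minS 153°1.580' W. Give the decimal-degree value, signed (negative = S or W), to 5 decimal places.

Latitude: 26.7254′ = 0.445423°; total 73.445423
S ⇒ negate
Longitude: 1.58′ = 0.026333°; total 153.026333
W ⇒ negate

-73.44542, -153.02633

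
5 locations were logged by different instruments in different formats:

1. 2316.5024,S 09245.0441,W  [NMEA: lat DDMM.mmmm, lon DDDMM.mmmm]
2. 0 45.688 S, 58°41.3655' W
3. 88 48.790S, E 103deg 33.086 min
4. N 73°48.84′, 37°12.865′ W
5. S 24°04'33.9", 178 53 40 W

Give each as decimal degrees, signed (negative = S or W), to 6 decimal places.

1. -23.275040, -92.750735
2. -0.761467, -58.689425
3. -88.813167, 103.551433
4. 73.814000, -37.214417
5. -24.076083, -178.894444

Point 1:
  Latitude: split at 2 digits → 23° and 16.5024′; 23 + 16.5024/60 = 23.2750400
  S → negative
  Longitude: degrees = first 3 digits = 92, minutes = 45.0441; 92 + 45.0441/60 = 92.7507350
  W ⇒ negate
Point 2:
  φ: 0 + 45.688/60 = 0.7614667
  hemisphere S, so the sign is −
  Longitude: 58 + 41.3655/60 = 58.6894250
  W ⇒ negate
Point 3:
  φ: 88 + 48.79/60 = 88.8131667
  S → negative
  Lon: 103 + 33.086/60 = 103.5514333
  E ⇒ keep positive
Point 4:
  Latitude: 48.84′ = 0.814000°; total 73.8140000
  N → positive
  Lon: 37 + 12.865/60 = 37.2144167
  W → negative
Point 5:
  Latitude: 24 + 4/60 + 33.9/3600 = 24.0760833
  S ⇒ negate
  Longitude: 53′ + 40″ = 53.66667′; 178 + 53.66667/60 = 178.8944444
  W → negative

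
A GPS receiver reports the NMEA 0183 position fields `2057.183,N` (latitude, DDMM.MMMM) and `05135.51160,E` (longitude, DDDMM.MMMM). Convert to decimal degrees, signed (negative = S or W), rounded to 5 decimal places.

20.95305, 51.59186

Lat: degrees = first 2 digits = 20, minutes = 57.183; 20 + 57.183/60 = 20.953050
N ⇒ keep positive
λ: split at 3 digits → 051° and 35.5116′; 51 + 35.5116/60 = 51.591860
E ⇒ keep positive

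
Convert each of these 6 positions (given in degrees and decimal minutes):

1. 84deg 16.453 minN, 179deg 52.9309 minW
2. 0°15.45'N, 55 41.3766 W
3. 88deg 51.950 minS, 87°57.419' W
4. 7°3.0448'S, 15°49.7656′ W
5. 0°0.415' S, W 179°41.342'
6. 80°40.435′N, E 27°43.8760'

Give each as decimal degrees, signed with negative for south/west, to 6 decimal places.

Point 1:
  Latitude: 16.453′ = 0.274217°; total 84.2742167
  N ⇒ keep positive
  Longitude: 179 + 52.9309/60 = 179.8821817
  hemisphere W, so the sign is −
Point 2:
  φ: 15.45′ = 0.257500°; total 0.2575000
  N → positive
  λ: 55 + 41.3766/60 = 55.6896100
  W → negative
Point 3:
  φ: 51.95′ = 0.865833°; total 88.8658333
  S → negative
  Longitude: 57.419′ = 0.956983°; total 87.9569833
  W ⇒ negate
Point 4:
  φ: 7 + 3.0448/60 = 7.0507467
  S ⇒ negate
  Lon: 49.7656′ = 0.829427°; total 15.8294267
  W → negative
Point 5:
  Lat: 0.415′ = 0.006917°; total 0.0069167
  S → negative
  λ: 179 + 41.342/60 = 179.6890333
  hemisphere W, so the sign is −
Point 6:
  Latitude: 40.435′ = 0.673917°; total 80.6739167
  N ⇒ keep positive
  λ: 43.876′ = 0.731267°; total 27.7312667
  E ⇒ keep positive

1. 84.274217, -179.882182
2. 0.257500, -55.689610
3. -88.865833, -87.956983
4. -7.050747, -15.829427
5. -0.006917, -179.689033
6. 80.673917, 27.731267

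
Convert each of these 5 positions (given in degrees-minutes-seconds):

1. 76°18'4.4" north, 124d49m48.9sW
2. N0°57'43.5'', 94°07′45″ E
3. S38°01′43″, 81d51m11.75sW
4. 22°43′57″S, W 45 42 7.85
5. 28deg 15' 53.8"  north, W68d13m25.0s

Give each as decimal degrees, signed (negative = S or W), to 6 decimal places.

1. 76.301222, -124.830250
2. 0.962083, 94.129167
3. -38.028611, -81.853264
4. -22.732500, -45.702181
5. 28.264944, -68.223611

Point 1:
  φ: 18′ + 4.4″ = 18.07333′; 76 + 18.07333/60 = 76.3012222
  N → positive
  λ: 124 + 49/60 + 48.9/3600 = 124.8302500
  W → negative
Point 2:
  Latitude: 0 + 57/60 + 43.5/3600 = 0.9620833
  N → positive
  λ: 94 + 7/60 + 45/3600 = 94.1291667
  E → positive
Point 3:
  Lat: 1′ + 43″ = 1.71667′; 38 + 1.71667/60 = 38.0286111
  S → negative
  λ: 51′ + 11.75″ = 51.19583′; 81 + 51.19583/60 = 81.8532639
  W ⇒ negate
Point 4:
  Latitude: 43′ + 57″ = 43.95000′; 22 + 43.95000/60 = 22.7325000
  S → negative
  Longitude: 45 + 42/60 + 7.85/3600 = 45.7021806
  hemisphere W, so the sign is −
Point 5:
  Latitude: 15′ + 53.8″ = 15.89667′; 28 + 15.89667/60 = 28.2649444
  N ⇒ keep positive
  λ: 68° + 13/60 + 25/3600 = 68 + 0.216667 + 0.006944 = 68.2236111
  W → negative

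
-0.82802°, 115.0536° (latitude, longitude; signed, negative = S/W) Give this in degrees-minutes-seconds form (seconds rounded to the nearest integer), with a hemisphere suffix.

0°49′41″ S, 115°03′13″ E

Latitude is negative → S; |value| = 0.828020
φ: 0.828020 × 60 = 49.68120′ → 49′, remainder × 60 = 40.87″
Lon: 0.053600° → 3.21600′; 0.21600 × 60 = 12.96″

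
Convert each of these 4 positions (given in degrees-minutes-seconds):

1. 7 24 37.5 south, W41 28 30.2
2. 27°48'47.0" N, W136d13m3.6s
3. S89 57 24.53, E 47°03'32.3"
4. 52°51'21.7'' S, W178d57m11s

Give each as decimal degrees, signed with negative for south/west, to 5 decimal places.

1. -7.41042, -41.47506
2. 27.81306, -136.21767
3. -89.95681, 47.05897
4. -52.85603, -178.95306

Point 1:
  φ: 7° + 24/60 + 37.5/3600 = 7 + 0.400000 + 0.010417 = 7.410417
  S → negative
  Lon: 28′ + 30.2″ = 28.50333′; 41 + 28.50333/60 = 41.475056
  W ⇒ negate
Point 2:
  Latitude: 48′ + 47″ = 48.78333′; 27 + 48.78333/60 = 27.813056
  N ⇒ keep positive
  Lon: 136° + 13/60 + 3.6/3600 = 136 + 0.216667 + 0.001000 = 136.217667
  W → negative
Point 3:
  Lat: 57′ + 24.53″ = 57.40883′; 89 + 57.40883/60 = 89.956814
  hemisphere S, so the sign is −
  Longitude: 47 + 3/60 + 32.3/3600 = 47.058972
  E → positive
Point 4:
  Latitude: 52° + 51/60 + 21.7/3600 = 52 + 0.850000 + 0.006028 = 52.856028
  S → negative
  Lon: 178° + 57/60 + 11/3600 = 178 + 0.950000 + 0.003056 = 178.953056
  W → negative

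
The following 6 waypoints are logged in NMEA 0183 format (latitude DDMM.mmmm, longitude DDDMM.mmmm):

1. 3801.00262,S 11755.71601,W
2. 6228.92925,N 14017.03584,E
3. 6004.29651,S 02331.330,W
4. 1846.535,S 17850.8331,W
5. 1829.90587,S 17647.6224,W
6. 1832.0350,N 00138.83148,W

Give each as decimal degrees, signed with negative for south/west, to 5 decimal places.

Point 1:
  Latitude: degrees = first 2 digits = 38, minutes = 1.00262; 38 + 1.00262/60 = 38.016710
  S ⇒ negate
  λ: degrees = first 3 digits = 117, minutes = 55.71601; 117 + 55.71601/60 = 117.928600
  hemisphere W, so the sign is −
Point 2:
  Lat: degrees = first 2 digits = 62, minutes = 28.92925; 62 + 28.92925/60 = 62.482154
  N → positive
  Lon: degrees = first 3 digits = 140, minutes = 17.03584; 140 + 17.03584/60 = 140.283931
  E ⇒ keep positive
Point 3:
  Latitude: split at 2 digits → 60° and 4.29651′; 60 + 4.29651/60 = 60.071609
  S ⇒ negate
  Lon: split at 3 digits → 023° and 31.33′; 23 + 31.33/60 = 23.522167
  W ⇒ negate
Point 4:
  Latitude: split at 2 digits → 18° and 46.535′; 18 + 46.535/60 = 18.775583
  S → negative
  λ: degrees = first 3 digits = 178, minutes = 50.8331; 178 + 50.8331/60 = 178.847218
  W ⇒ negate
Point 5:
  Latitude: split at 2 digits → 18° and 29.90587′; 18 + 29.90587/60 = 18.498431
  S → negative
  Longitude: degrees = first 3 digits = 176, minutes = 47.6224; 176 + 47.6224/60 = 176.793707
  W ⇒ negate
Point 6:
  Lat: degrees = first 2 digits = 18, minutes = 32.035; 18 + 32.035/60 = 18.533917
  N → positive
  λ: degrees = first 3 digits = 1, minutes = 38.83148; 1 + 38.83148/60 = 1.647191
  W → negative

1. -38.01671, -117.92860
2. 62.48215, 140.28393
3. -60.07161, -23.52217
4. -18.77558, -178.84722
5. -18.49843, -176.79371
6. 18.53392, -1.64719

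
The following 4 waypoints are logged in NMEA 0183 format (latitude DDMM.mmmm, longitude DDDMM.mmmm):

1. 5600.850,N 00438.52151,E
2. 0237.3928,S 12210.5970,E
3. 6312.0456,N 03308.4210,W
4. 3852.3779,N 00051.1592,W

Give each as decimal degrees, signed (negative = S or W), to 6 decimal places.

Point 1:
  φ: split at 2 digits → 56° and 0.85′; 56 + 0.85/60 = 56.0141667
  N → positive
  λ: split at 3 digits → 004° and 38.52151′; 4 + 38.52151/60 = 4.6420252
  E ⇒ keep positive
Point 2:
  Latitude: split at 2 digits → 02° and 37.3928′; 2 + 37.3928/60 = 2.6232133
  S ⇒ negate
  λ: split at 3 digits → 122° and 10.597′; 122 + 10.597/60 = 122.1766167
  E ⇒ keep positive
Point 3:
  Latitude: split at 2 digits → 63° and 12.0456′; 63 + 12.0456/60 = 63.2007600
  N ⇒ keep positive
  λ: split at 3 digits → 033° and 8.421′; 33 + 8.421/60 = 33.1403500
  W → negative
Point 4:
  Lat: degrees = first 2 digits = 38, minutes = 52.3779; 38 + 52.3779/60 = 38.8729650
  N → positive
  Lon: split at 3 digits → 000° and 51.1592′; 0 + 51.1592/60 = 0.8526533
  hemisphere W, so the sign is −

1. 56.014167, 4.642025
2. -2.623213, 122.176617
3. 63.200760, -33.140350
4. 38.872965, -0.852653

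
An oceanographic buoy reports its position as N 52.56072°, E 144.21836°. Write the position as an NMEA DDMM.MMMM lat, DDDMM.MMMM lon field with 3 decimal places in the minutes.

5233.643,N / 14413.102,E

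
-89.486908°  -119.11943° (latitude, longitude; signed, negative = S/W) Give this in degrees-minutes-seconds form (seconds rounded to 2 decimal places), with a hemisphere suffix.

89°29′12.87″ S, 119°07′9.95″ W

Latitude is negative → S; |value| = 89.486908
Latitude: 0.486908 × 60 = 29.21448′ → 29′, remainder × 60 = 12.8688″
Longitude is negative → W; |value| = 119.119430
λ: 0.119430° → 7.16580′; 0.16580 × 60 = 9.9480″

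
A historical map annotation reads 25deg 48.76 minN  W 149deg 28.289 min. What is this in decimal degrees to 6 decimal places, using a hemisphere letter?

25.812667° N, 149.471483° W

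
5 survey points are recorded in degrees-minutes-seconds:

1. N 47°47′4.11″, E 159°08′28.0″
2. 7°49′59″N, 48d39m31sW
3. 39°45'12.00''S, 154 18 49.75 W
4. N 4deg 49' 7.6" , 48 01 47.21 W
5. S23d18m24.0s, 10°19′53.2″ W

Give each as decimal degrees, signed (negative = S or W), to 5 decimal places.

Point 1:
  Latitude: 47° + 47/60 + 4.11/3600 = 47 + 0.783333 + 0.001142 = 47.784475
  N ⇒ keep positive
  λ: 159° + 8/60 + 28/3600 = 159 + 0.133333 + 0.007778 = 159.141111
  E → positive
Point 2:
  Lat: 7° + 49/60 + 59/3600 = 7 + 0.816667 + 0.016389 = 7.833056
  N ⇒ keep positive
  Lon: 48° + 39/60 + 31/3600 = 48 + 0.650000 + 0.008611 = 48.658611
  hemisphere W, so the sign is −
Point 3:
  Latitude: 39 + 45/60 + 12/3600 = 39.753333
  S → negative
  Longitude: 18′ + 49.75″ = 18.82917′; 154 + 18.82917/60 = 154.313819
  W → negative
Point 4:
  φ: 49′ + 7.6″ = 49.12667′; 4 + 49.12667/60 = 4.818778
  N → positive
  λ: 48 + 1/60 + 47.21/3600 = 48.029781
  hemisphere W, so the sign is −
Point 5:
  Latitude: 18′ + 24″ = 18.40000′; 23 + 18.40000/60 = 23.306667
  S ⇒ negate
  λ: 10° + 19/60 + 53.2/3600 = 10 + 0.316667 + 0.014778 = 10.331444
  hemisphere W, so the sign is −

1. 47.78448, 159.14111
2. 7.83306, -48.65861
3. -39.75333, -154.31382
4. 4.81878, -48.02978
5. -23.30667, -10.33144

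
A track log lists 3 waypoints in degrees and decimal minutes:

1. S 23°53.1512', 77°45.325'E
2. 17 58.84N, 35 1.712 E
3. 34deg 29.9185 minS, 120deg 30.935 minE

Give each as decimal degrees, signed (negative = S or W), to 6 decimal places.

Point 1:
  φ: 23 + 53.1512/60 = 23.8858533
  S ⇒ negate
  Lon: 45.325′ = 0.755417°; total 77.7554167
  E ⇒ keep positive
Point 2:
  Lat: 17 + 58.84/60 = 17.9806667
  N ⇒ keep positive
  λ: 35 + 1.712/60 = 35.0285333
  E → positive
Point 3:
  Latitude: 29.9185′ = 0.498642°; total 34.4986417
  S ⇒ negate
  Lon: 120 + 30.935/60 = 120.5155833
  E ⇒ keep positive

1. -23.885853, 77.755417
2. 17.980667, 35.028533
3. -34.498642, 120.515583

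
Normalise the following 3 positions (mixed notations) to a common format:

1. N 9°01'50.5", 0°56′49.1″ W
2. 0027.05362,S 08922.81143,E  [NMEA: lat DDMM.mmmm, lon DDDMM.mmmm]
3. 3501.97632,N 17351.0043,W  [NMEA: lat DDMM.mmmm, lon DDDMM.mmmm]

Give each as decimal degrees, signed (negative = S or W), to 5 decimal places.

Point 1:
  φ: 9° + 1/60 + 50.5/3600 = 9 + 0.016667 + 0.014028 = 9.030694
  N ⇒ keep positive
  Longitude: 0° + 56/60 + 49.1/3600 = 0 + 0.933333 + 0.013639 = 0.946972
  W ⇒ negate
Point 2:
  Latitude: split at 2 digits → 00° and 27.05362′; 0 + 27.05362/60 = 0.450894
  hemisphere S, so the sign is −
  Longitude: split at 3 digits → 089° and 22.81143′; 89 + 22.81143/60 = 89.380191
  E ⇒ keep positive
Point 3:
  Lat: degrees = first 2 digits = 35, minutes = 1.97632; 35 + 1.97632/60 = 35.032939
  N ⇒ keep positive
  Lon: split at 3 digits → 173° and 51.0043′; 173 + 51.0043/60 = 173.850072
  W ⇒ negate

1. 9.03069, -0.94697
2. -0.45089, 89.38019
3. 35.03294, -173.85007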